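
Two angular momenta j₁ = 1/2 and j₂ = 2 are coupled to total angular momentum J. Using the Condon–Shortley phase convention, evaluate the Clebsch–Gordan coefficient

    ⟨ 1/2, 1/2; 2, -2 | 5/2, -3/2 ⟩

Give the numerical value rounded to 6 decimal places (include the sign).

+√(1/5) ≈ +0.447214

j₁+j₂−J=0  J+j₁−j₂=1  J−j₁+j₂=4  j₁+j₂+J+1=6
(j₁±m₁, j₂±m₂, J±M) = (1,0,0,4,1,4)
P² = 576/5
sum k=0..0:
  [0] +1/24 = 1/24
S = 1/24
C² = P²·S² = 1/5 ; C = +0.447214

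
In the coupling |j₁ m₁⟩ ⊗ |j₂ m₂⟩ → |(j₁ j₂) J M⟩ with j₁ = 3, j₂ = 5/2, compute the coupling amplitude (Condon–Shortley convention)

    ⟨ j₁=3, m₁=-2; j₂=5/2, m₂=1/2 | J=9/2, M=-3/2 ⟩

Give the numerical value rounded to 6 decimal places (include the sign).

-0.604815  (= −√(169/462))

triangle: 1!×5!×4!/11! = 2880/39916800
(j±m)!: 1!×5!×3!×2!×3!×6! = 6220800
prefactor² = (2J+1)×Δ×N² = 345600/77
  k=0: +1/(0!×1!×5!×3!×0!×1!) = 1/720
  k=1: −1/(1!×0!×4!×2!×1!×2!) = -1/96
Σ = -13/1440  ⇒  CG² = 345600/77×(-13/1440)² = 169/462
CG = −√(169/462) = -0.604815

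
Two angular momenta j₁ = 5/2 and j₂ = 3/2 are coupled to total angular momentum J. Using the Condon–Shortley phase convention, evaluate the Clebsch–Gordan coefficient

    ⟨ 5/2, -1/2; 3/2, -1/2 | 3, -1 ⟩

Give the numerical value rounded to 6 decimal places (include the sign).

+0.129099  (= +√(1/60))

√[7·1!4!2!/8! · 2!3!1!2!2!4!] = √(48/5)
  +(−1)^0/∏(0,1,3,1,1,1)! = 1/6  (running 1/6)
  +(−1)^1/∏(1,0,2,0,2,2)! = -1/8  (running 1/24)
⟨..|..⟩ = √(48/5)·(1/24) = +0.129099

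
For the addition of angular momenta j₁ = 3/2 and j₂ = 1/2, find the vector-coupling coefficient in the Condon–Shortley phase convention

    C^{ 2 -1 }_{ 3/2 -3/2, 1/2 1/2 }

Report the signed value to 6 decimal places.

+√(1/4) ≈ +0.500000

triangle: 0!*3!*1!/5! = 6/120
(j±m)!: 0!*3!*1!*0!*1!*3! = 36
prefactor² = (2J+1)*Δ*N² = 9
  k=0: +1/(0!*0!*3!*1!*0!*0!) = 1/6
Σ = 1/6  ⇒  CG² = 9*1/6² = 1/4
CG = +√(1/4) = +0.500000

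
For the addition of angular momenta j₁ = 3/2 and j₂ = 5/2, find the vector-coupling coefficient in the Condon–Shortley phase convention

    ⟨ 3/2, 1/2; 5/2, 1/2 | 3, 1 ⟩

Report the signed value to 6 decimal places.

j₁+j₂−J=1  J+j₁−j₂=2  J−j₁+j₂=4  j₁+j₂+J+1=8
(j₁±m₁, j₂±m₂, J±M) = (2,1,3,2,4,2)
P² = 48/5
sum k=0..1:
  [0] +1/6 = 1/6
  [1] −1/8 = -1/8
S = 1/24
C² = P²·S² = 1/60 ; C = +0.129099

+0.129099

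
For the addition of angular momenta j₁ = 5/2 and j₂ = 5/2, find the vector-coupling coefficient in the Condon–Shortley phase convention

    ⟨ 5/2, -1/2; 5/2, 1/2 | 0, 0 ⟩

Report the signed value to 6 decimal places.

√[1·5!0!0!/6! · 2!3!3!2!0!0!] = √(24)
  +(−1)^3/∏(3,2,0,0,0,0)! = -1/12  (running -1/12)
⟨..|..⟩ = √(24)·(-1/12) = -0.408248

−√(1/6) ≈ -0.408248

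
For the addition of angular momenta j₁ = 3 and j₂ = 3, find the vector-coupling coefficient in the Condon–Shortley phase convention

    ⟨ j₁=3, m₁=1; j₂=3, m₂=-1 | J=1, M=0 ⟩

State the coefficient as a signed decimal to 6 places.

+√(1/28) = +0.188982

j₁+j₂−J=5  J+j₁−j₂=1  J−j₁+j₂=1  j₁+j₂+J+1=8
(j₁±m₁, j₂±m₂, J±M) = (4,2,2,4,1,1)
P² = 144/7
sum k=1..2:
  [1] −1/24 = -1/24
  [2] +1/12 = 1/12
S = 1/24
C² = P²·S² = 1/28 ; C = +0.188982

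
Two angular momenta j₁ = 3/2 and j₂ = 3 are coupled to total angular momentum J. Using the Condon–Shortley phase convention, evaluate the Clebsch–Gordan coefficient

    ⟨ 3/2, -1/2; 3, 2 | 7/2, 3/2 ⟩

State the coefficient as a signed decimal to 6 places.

-0.654654  (= −√(3/7))

triangle: 1!·2!·5!/9! = 240/362880
(j±m)!: 1!·2!·5!·1!·5!·2! = 57600
prefactor² = (2J+1)·Δ·N² = 6400/21
  k=0: +1/(0!·1!·2!·5!·0!·0!) = 1/240
  k=1: −1/(1!·0!·1!·4!·1!·1!) = -1/24
Σ = -3/80  ⇒  CG² = 6400/21·(-3/80)² = 3/7
CG = −√(3/7) = -0.654654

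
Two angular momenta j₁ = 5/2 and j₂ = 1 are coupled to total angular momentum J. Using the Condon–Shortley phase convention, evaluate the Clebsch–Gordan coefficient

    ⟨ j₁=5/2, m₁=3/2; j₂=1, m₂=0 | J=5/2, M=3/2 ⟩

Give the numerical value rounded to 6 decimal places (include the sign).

+0.507093  (= +√(9/35))

j₁+j₂−J=1  J+j₁−j₂=4  J−j₁+j₂=1  j₁+j₂+J+1=7
(j₁±m₁, j₂±m₂, J±M) = (4,1,1,1,4,1)
P² = 576/35
sum k=0..1:
  [0] +1/6 = 1/6
  [1] −1/24 = -1/24
S = 1/8
C² = P²·S² = 9/35 ; C = +0.507093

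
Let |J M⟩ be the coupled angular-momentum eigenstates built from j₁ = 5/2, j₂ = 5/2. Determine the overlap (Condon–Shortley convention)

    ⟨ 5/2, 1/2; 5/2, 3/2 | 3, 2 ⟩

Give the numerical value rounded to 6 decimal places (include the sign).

√[7·2!3!3!/9! · 3!2!4!1!5!1!] = √(48)
  +(−1)^1/∏(1,1,1,3,2,0)! = -1/12  (running -1/12)
  +(−1)^2/∏(2,0,0,2,3,1)! = 1/24  (running -1/24)
⟨..|..⟩ = √(48)·(-1/24) = -0.288675

-0.288675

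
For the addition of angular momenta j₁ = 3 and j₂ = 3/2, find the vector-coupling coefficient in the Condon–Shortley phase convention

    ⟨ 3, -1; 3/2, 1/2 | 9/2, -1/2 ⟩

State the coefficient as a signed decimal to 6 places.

triangle: 0!×6!×3!/10! = 4320/3628800
(j±m)!: 2!×4!×2!×1!×4!×5! = 276480
prefactor² = (2J+1)×Δ×N² = 23040/7
  k=0: +1/(0!×0!×4!×2!×2!×1!) = 1/96
Σ = 1/96  ⇒  CG² = 23040/7×1/96² = 5/14
CG = +√(5/14) = +0.597614

+0.597614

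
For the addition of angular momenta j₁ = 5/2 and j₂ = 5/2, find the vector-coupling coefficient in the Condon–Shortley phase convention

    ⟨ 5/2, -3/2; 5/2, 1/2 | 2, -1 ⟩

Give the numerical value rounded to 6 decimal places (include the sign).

triangle: 3!×2!×2!/8! = 24/40320
(j±m)!: 1!×4!×3!×2!×1!×3! = 1728
prefactor² = (2J+1)×Δ×N² = 36/7
  k=2: +1/(2!×1!×2!×1!×0!×1!) = 1/4
  k=3: −1/(3!×0!×1!×0!×1!×2!) = -1/12
Σ = 1/6  ⇒  CG² = 36/7×1/6² = 1/7
CG = +√(1/7) = +0.377964

+√(1/7) = +0.377964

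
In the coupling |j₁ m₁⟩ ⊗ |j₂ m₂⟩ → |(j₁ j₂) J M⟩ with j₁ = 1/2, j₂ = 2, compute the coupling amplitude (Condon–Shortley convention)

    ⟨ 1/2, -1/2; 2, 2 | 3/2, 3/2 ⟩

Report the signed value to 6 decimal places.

-0.894427

j₁+j₂−J=1  J+j₁−j₂=0  J−j₁+j₂=3  j₁+j₂+J+1=5
(j₁±m₁, j₂±m₂, J±M) = (0,1,4,0,3,0)
P² = 144/5
sum k=1..1:
  [1] −1/6 = -1/6
S = -1/6
C² = P²·S² = 4/5 ; C = -0.894427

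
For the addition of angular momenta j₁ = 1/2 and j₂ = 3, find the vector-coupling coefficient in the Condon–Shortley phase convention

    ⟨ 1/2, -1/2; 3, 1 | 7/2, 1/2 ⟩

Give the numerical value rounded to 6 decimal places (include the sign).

√[8·0!1!6!/8! · 0!1!4!2!4!3!] = √(6912/7)
  +(−1)^0/∏(0,0,1,4,0,2)! = 1/48  (running 1/48)
⟨..|..⟩ = √(6912/7)·(1/48) = +0.654654

+√(3/7) ≈ +0.654654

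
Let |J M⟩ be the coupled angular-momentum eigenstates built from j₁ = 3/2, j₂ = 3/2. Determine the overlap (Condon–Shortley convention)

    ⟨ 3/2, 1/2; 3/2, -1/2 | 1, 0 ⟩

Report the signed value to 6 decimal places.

triangle: 2!*1!*1!/5! = 2/120
(j±m)!: 2!*1!*1!*2!*1!*1! = 4
prefactor² = (2J+1)*Δ*N² = 1/5
  k=0: +1/(0!*2!*1!*1!*0!*0!) = 1/2
  k=1: −1/(1!*1!*0!*0!*1!*1!) = -1
Σ = -1/2  ⇒  CG² = 1/5*(-1/2)² = 1/20
CG = −√(1/20) = -0.223607

−√(1/20) ≈ -0.223607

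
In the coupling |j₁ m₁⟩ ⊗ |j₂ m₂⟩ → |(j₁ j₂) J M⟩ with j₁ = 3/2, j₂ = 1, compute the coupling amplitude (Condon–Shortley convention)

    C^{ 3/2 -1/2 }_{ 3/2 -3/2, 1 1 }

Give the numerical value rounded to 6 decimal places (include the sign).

-0.632456

j₁+j₂−J=1  J+j₁−j₂=2  J−j₁+j₂=1  j₁+j₂+J+1=5
(j₁±m₁, j₂±m₂, J±M) = (0,3,2,0,1,2)
P² = 8/5
sum k=1..1:
  [1] −1/2 = -1/2
S = -1/2
C² = P²·S² = 2/5 ; C = -0.632456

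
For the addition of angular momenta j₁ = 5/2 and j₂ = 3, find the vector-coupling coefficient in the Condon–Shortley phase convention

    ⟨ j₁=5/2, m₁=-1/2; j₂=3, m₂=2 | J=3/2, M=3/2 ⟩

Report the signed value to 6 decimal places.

triangle: 4!×1!×2!/8! = 48/40320
(j±m)!: 2!×3!×5!×1!×3!×0! = 8640
prefactor² = (2J+1)×Δ×N² = 288/7
  k=3: −1/(3!×1!×0!×2!×1!×0!) = -1/12
Σ = -1/12  ⇒  CG² = 288/7×(-1/12)² = 2/7
CG = −√(2/7) = -0.534522

-0.534522  (= −√(2/7))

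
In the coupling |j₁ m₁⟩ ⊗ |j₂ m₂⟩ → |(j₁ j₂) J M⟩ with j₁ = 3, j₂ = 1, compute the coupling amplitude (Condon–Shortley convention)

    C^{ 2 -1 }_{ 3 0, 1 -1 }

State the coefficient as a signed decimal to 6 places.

+0.377964  (= +√(1/7))

j₁+j₂−J=2  J+j₁−j₂=4  J−j₁+j₂=0  j₁+j₂+J+1=7
(j₁±m₁, j₂±m₂, J±M) = (3,3,0,2,1,3)
P² = 144/7
sum k=0..0:
  [0] +1/12 = 1/12
S = 1/12
C² = P²·S² = 1/7 ; C = +0.377964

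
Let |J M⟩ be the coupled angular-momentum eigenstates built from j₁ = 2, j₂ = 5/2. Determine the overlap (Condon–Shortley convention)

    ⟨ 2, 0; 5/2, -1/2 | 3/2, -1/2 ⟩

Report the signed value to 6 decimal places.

-0.239046  (= −√(2/35))

triangle: 3!×1!×2!/7! = 12/5040
(j±m)!: 2!×2!×2!×3!×1!×2! = 96
prefactor² = (2J+1)×Δ×N² = 32/35
  k=1: −1/(1!×2!×1!×1!×0!×1!) = -1/2
  k=2: +1/(2!×1!×0!×0!×1!×2!) = 1/4
Σ = -1/4  ⇒  CG² = 32/35×(-1/4)² = 2/35
CG = −√(2/35) = -0.239046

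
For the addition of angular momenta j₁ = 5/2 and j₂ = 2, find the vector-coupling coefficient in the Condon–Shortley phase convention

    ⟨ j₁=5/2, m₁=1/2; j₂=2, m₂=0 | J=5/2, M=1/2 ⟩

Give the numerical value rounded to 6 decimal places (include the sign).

j₁+j₂−J=2  J+j₁−j₂=3  J−j₁+j₂=2  j₁+j₂+J+1=8
(j₁±m₁, j₂±m₂, J±M) = (3,2,2,2,3,2)
P² = 72/35
sum k=0..2:
  [0] +1/8 = 1/8
  [1] −1/2 = -1/2
  [2] +1/24 = 1/24
S = -1/3
C² = P²·S² = 8/35 ; C = -0.478091

-0.478091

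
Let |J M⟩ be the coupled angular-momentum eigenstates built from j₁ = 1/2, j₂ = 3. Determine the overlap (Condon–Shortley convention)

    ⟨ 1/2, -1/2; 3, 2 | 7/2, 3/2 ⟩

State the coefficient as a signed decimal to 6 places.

√[8·0!1!6!/8! · 0!1!5!1!5!2!] = √(28800/7)
  +(−1)^0/∏(0,0,1,5,0,1)! = 1/120  (running 1/120)
⟨..|..⟩ = √(28800/7)·(1/120) = +0.534522

+0.534522  (= +√(2/7))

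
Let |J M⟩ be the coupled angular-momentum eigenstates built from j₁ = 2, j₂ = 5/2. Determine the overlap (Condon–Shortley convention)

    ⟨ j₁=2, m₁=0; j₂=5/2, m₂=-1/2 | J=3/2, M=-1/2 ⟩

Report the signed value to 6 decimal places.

triangle: 3!×1!×2!/7! = 12/5040
(j±m)!: 2!×2!×2!×3!×1!×2! = 96
prefactor² = (2J+1)×Δ×N² = 32/35
  k=1: −1/(1!×2!×1!×1!×0!×1!) = -1/2
  k=2: +1/(2!×1!×0!×0!×1!×2!) = 1/4
Σ = -1/4  ⇒  CG² = 32/35×(-1/4)² = 2/35
CG = −√(2/35) = -0.239046

-0.239046  (= −√(2/35))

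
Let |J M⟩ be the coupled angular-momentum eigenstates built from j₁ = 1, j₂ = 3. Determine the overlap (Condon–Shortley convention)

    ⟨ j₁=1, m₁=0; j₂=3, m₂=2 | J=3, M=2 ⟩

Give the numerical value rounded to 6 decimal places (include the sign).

j₁+j₂−J=1  J+j₁−j₂=1  J−j₁+j₂=5  j₁+j₂+J+1=8
(j₁±m₁, j₂±m₂, J±M) = (1,1,5,1,5,1)
P² = 300
sum k=0..1:
  [0] +1/120 = 1/120
  [1] −1/24 = -1/24
S = -1/30
C² = P²·S² = 1/3 ; C = -0.577350

−√(1/3) ≈ -0.577350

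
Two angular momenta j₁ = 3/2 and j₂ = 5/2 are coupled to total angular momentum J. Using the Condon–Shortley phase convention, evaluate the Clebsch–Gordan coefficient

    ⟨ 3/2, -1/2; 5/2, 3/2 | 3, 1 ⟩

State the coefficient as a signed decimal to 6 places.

triangle: 1!*2!*4!/8! = 48/40320
(j±m)!: 1!*2!*4!*1!*4!*2! = 2304
prefactor² = (2J+1)*Δ*N² = 96/5
  k=0: +1/(0!*1!*2!*4!*0!*0!) = 1/48
  k=1: −1/(1!*0!*1!*3!*1!*1!) = -1/6
Σ = -7/48  ⇒  CG² = 96/5*(-7/48)² = 49/120
CG = −√(49/120) = -0.639010

-0.639010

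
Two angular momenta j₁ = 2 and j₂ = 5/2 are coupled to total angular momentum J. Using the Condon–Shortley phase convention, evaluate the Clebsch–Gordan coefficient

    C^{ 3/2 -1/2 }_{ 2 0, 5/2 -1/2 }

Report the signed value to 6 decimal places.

-0.239046

j₁+j₂−J=3  J+j₁−j₂=1  J−j₁+j₂=2  j₁+j₂+J+1=7
(j₁±m₁, j₂±m₂, J±M) = (2,2,2,3,1,2)
P² = 32/35
sum k=1..2:
  [1] −1/2 = -1/2
  [2] +1/4 = 1/4
S = -1/4
C² = P²·S² = 2/35 ; C = -0.239046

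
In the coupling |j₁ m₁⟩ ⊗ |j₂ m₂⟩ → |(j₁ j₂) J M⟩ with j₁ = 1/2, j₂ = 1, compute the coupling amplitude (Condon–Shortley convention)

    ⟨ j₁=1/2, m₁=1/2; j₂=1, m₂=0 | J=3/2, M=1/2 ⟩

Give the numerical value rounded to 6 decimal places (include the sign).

+√(2/3) = +0.816497

j₁+j₂−J=0  J+j₁−j₂=1  J−j₁+j₂=2  j₁+j₂+J+1=4
(j₁±m₁, j₂±m₂, J±M) = (1,0,1,1,2,1)
P² = 2/3
sum k=0..0:
  [0] +1/1 = 1
S = 1
C² = P²·S² = 2/3 ; C = +0.816497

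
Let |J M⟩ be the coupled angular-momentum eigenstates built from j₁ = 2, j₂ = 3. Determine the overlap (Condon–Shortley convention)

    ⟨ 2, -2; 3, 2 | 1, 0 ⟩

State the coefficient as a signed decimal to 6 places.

+0.377964  (= +√(1/7))

triangle: 4!·0!·2!/7! = 48/5040
(j±m)!: 0!·4!·5!·1!·1!·1! = 2880
prefactor² = (2J+1)·Δ·N² = 576/7
  k=4: +1/(4!·0!·0!·1!·0!·1!) = 1/24
Σ = 1/24  ⇒  CG² = 576/7·1/24² = 1/7
CG = +√(1/7) = +0.377964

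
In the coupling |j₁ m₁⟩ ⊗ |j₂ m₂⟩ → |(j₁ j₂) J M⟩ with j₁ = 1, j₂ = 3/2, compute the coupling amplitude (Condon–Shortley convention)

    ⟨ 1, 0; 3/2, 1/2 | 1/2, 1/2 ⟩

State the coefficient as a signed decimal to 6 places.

√[2·2!0!1!/4! · 1!1!2!1!1!0!] = √(1/3)
  +(−1)^1/∏(1,1,0,1,0,0)! = -1  (running -1)
⟨..|..⟩ = √(1/3)·(-1) = -0.577350

−√(1/3) = -0.577350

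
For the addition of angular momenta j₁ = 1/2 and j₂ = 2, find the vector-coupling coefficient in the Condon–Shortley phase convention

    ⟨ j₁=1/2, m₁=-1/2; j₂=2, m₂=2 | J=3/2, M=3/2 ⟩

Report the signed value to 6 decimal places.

j₁+j₂−J=1  J+j₁−j₂=0  J−j₁+j₂=3  j₁+j₂+J+1=5
(j₁±m₁, j₂±m₂, J±M) = (0,1,4,0,3,0)
P² = 144/5
sum k=1..1:
  [1] −1/6 = -1/6
S = -1/6
C² = P²·S² = 4/5 ; C = -0.894427

-0.894427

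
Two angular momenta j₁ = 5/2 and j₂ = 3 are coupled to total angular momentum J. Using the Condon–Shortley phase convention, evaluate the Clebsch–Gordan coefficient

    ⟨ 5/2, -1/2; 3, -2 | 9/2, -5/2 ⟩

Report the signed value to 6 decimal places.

+√(49/198) ≈ +0.497468

triangle: 1!×4!×5!/11! = 2880/39916800
(j±m)!: 2!×3!×1!×5!×2!×7! = 14515200
prefactor² = (2J+1)×Δ×N² = 115200/11
  k=0: +1/(0!×1!×3!×1!×1!×4!) = 1/144
  k=1: −1/(1!×0!×2!×0!×2!×5!) = -1/480
Σ = 7/1440  ⇒  CG² = 115200/11×7/1440² = 49/198
CG = +√(49/198) = +0.497468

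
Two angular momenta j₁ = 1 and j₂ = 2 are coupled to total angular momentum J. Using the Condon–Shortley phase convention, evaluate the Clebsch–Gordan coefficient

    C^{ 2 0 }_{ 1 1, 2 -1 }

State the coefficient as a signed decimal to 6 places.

+0.707107  (= +√(1/2))

√[5·1!1!3!/6! · 2!0!1!3!2!2!] = √(2)
  +(−1)^0/∏(0,1,0,1,1,2)! = 1/2  (running 1/2)
⟨..|..⟩ = √(2)·(1/2) = +0.707107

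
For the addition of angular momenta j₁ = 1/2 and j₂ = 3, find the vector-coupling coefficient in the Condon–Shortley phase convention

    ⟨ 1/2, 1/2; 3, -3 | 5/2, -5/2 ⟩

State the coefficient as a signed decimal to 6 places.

+√(6/7) ≈ +0.925820

j₁+j₂−J=1  J+j₁−j₂=0  J−j₁+j₂=5  j₁+j₂+J+1=7
(j₁±m₁, j₂±m₂, J±M) = (1,0,0,6,0,5)
P² = 86400/7
sum k=0..0:
  [0] +1/120 = 1/120
S = 1/120
C² = P²·S² = 6/7 ; C = +0.925820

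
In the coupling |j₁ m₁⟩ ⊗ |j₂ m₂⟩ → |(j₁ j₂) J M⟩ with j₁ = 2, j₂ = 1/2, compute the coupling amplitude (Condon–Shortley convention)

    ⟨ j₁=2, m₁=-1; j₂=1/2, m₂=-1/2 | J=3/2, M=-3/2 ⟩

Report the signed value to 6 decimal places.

j₁+j₂−J=1  J+j₁−j₂=3  J−j₁+j₂=0  j₁+j₂+J+1=5
(j₁±m₁, j₂±m₂, J±M) = (1,3,0,1,0,3)
P² = 36/5
sum k=0..0:
  [0] +1/6 = 1/6
S = 1/6
C² = P²·S² = 1/5 ; C = +0.447214

+√(1/5) ≈ +0.447214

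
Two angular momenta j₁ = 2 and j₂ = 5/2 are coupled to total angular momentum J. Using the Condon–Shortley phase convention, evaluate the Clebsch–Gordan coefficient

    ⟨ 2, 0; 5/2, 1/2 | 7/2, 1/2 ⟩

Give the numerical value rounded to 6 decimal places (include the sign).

-0.195180

triangle: 1!×3!×4!/9! = 144/362880
(j±m)!: 2!×2!×3!×2!×4!×3! = 6912
prefactor² = (2J+1)×Δ×N² = 768/35
  k=0: +1/(0!×1!×2!×3!×1!×1!) = 1/12
  k=1: −1/(1!×0!×1!×2!×2!×2!) = -1/8
Σ = -1/24  ⇒  CG² = 768/35×(-1/24)² = 4/105
CG = −√(4/105) = -0.195180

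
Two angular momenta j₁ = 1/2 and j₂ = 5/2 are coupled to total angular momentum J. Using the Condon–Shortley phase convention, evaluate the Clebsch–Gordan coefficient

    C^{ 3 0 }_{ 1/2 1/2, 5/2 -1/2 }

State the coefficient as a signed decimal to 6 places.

√[7·0!1!5!/7! · 1!0!2!3!3!3!] = √(72)
  +(−1)^0/∏(0,0,0,2,1,3)! = 1/12  (running 1/12)
⟨..|..⟩ = √(72)·(1/12) = +0.707107

+√(1/2) = +0.707107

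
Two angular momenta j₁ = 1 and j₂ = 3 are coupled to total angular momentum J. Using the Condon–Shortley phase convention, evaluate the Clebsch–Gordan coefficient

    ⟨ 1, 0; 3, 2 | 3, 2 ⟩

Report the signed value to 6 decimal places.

-0.577350

j₁+j₂−J=1  J+j₁−j₂=1  J−j₁+j₂=5  j₁+j₂+J+1=8
(j₁±m₁, j₂±m₂, J±M) = (1,1,5,1,5,1)
P² = 300
sum k=0..1:
  [0] +1/120 = 1/120
  [1] −1/24 = -1/24
S = -1/30
C² = P²·S² = 1/3 ; C = -0.577350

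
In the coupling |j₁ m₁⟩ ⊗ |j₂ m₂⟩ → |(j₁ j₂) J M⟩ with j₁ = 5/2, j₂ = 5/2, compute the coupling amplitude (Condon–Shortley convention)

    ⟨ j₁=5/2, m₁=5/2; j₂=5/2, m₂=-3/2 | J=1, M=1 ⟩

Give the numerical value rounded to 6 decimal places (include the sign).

√[3·4!1!1!/7! · 5!0!1!4!2!0!] = √(576/7)
  +(−1)^0/∏(0,4,0,1,1,0)! = 1/24  (running 1/24)
⟨..|..⟩ = √(576/7)·(1/24) = +0.377964

+√(1/7) = +0.377964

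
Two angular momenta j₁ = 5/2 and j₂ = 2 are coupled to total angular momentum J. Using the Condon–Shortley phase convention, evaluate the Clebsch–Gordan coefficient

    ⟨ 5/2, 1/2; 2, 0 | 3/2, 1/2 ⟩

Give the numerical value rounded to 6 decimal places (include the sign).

−√(2/35) = -0.239046

j₁+j₂−J=3  J+j₁−j₂=2  J−j₁+j₂=1  j₁+j₂+J+1=7
(j₁±m₁, j₂±m₂, J±M) = (3,2,2,2,2,1)
P² = 32/35
sum k=1..2:
  [1] −1/2 = -1/2
  [2] +1/4 = 1/4
S = -1/4
C² = P²·S² = 2/35 ; C = -0.239046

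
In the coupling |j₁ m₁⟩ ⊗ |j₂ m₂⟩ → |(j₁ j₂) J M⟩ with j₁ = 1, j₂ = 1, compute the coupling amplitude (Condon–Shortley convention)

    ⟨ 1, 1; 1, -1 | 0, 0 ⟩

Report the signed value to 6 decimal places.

+√(1/3) = +0.577350

j₁+j₂−J=2  J+j₁−j₂=0  J−j₁+j₂=0  j₁+j₂+J+1=3
(j₁±m₁, j₂±m₂, J±M) = (2,0,0,2,0,0)
P² = 4/3
sum k=0..0:
  [0] +1/2 = 1/2
S = 1/2
C² = P²·S² = 1/3 ; C = +0.577350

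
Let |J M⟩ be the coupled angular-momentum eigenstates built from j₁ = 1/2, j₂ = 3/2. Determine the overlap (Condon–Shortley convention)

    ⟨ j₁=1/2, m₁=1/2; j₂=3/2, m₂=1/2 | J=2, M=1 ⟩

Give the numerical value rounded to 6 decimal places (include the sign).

j₁+j₂−J=0  J+j₁−j₂=1  J−j₁+j₂=3  j₁+j₂+J+1=5
(j₁±m₁, j₂±m₂, J±M) = (1,0,2,1,3,1)
P² = 3
sum k=0..0:
  [0] +1/2 = 1/2
S = 1/2
C² = P²·S² = 3/4 ; C = +0.866025

+√(3/4) = +0.866025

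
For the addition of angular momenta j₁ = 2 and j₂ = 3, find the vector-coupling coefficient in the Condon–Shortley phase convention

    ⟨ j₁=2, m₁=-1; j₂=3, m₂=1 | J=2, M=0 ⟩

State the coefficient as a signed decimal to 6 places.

+√(1/7) ≈ +0.377964

j₁+j₂−J=3  J+j₁−j₂=1  J−j₁+j₂=3  j₁+j₂+J+1=8
(j₁±m₁, j₂±m₂, J±M) = (1,3,4,2,2,2)
P² = 36/7
sum k=2..3:
  [2] +1/4 = 1/4
  [3] −1/12 = -1/12
S = 1/6
C² = P²·S² = 1/7 ; C = +0.377964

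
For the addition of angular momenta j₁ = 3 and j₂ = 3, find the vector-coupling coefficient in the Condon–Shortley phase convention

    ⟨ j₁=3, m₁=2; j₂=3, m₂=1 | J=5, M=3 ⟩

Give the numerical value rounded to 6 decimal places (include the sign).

√[11·1!5!5!/12! · 5!1!4!2!8!2!] = √(153600)
  +(−1)^0/∏(0,1,1,4,4,1)! = 1/576  (running 1/576)
  +(−1)^1/∏(1,0,0,3,5,2)! = -1/1440  (running 1/960)
⟨..|..⟩ = √(153600)·(1/960) = +0.408248

+0.408248  (= +√(1/6))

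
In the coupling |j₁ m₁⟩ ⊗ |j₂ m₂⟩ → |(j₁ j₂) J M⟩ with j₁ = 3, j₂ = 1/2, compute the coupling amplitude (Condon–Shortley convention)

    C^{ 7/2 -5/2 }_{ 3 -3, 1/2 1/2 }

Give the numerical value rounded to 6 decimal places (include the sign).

+√(1/7) = +0.377964

j₁+j₂−J=0  J+j₁−j₂=6  J−j₁+j₂=1  j₁+j₂+J+1=8
(j₁±m₁, j₂±m₂, J±M) = (0,6,1,0,1,6)
P² = 518400/7
sum k=0..0:
  [0] +1/720 = 1/720
S = 1/720
C² = P²·S² = 1/7 ; C = +0.377964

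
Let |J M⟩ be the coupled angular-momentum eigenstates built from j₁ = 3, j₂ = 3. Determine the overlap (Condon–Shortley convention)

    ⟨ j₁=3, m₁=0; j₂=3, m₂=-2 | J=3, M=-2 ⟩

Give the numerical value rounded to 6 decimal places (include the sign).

triangle: 3!×3!×3!/10! = 216/3628800
(j±m)!: 3!×3!×1!×5!×1!×5! = 518400
prefactor² = (2J+1)×Δ×N² = 216
  k=0: +1/(0!×3!×3!×1!×0!×2!) = 1/72
  k=1: −1/(1!×2!×2!×0!×1!×3!) = -1/24
Σ = -1/36  ⇒  CG² = 216×(-1/36)² = 1/6
CG = −√(1/6) = -0.408248

-0.408248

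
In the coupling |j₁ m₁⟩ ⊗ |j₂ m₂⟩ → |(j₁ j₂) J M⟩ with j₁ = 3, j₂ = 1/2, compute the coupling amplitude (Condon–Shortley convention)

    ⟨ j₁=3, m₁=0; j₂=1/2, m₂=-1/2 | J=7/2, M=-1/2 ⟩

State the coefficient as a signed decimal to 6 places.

j₁+j₂−J=0  J+j₁−j₂=6  J−j₁+j₂=1  j₁+j₂+J+1=8
(j₁±m₁, j₂±m₂, J±M) = (3,3,0,1,3,4)
P² = 5184/7
sum k=0..0:
  [0] +1/36 = 1/36
S = 1/36
C² = P²·S² = 4/7 ; C = +0.755929

+√(4/7) = +0.755929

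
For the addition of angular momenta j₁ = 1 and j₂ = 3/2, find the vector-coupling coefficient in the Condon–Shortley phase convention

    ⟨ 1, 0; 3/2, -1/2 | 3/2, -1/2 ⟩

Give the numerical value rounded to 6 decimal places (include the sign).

+0.258199  (= +√(1/15))

j₁+j₂−J=1  J+j₁−j₂=1  J−j₁+j₂=2  j₁+j₂+J+1=5
(j₁±m₁, j₂±m₂, J±M) = (1,1,1,2,1,2)
P² = 4/15
sum k=0..1:
  [0] +1/1 = 1
  [1] −1/2 = -1/2
S = 1/2
C² = P²·S² = 1/15 ; C = +0.258199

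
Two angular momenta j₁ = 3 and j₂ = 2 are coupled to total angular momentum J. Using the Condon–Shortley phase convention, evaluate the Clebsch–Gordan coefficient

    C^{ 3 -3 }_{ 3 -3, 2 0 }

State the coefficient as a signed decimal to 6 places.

+√(5/12) ≈ +0.645497

j₁+j₂−J=2  J+j₁−j₂=4  J−j₁+j₂=2  j₁+j₂+J+1=9
(j₁±m₁, j₂±m₂, J±M) = (0,6,2,2,0,6)
P² = 3840
sum k=2..2:
  [2] +1/96 = 1/96
S = 1/96
C² = P²·S² = 5/12 ; C = +0.645497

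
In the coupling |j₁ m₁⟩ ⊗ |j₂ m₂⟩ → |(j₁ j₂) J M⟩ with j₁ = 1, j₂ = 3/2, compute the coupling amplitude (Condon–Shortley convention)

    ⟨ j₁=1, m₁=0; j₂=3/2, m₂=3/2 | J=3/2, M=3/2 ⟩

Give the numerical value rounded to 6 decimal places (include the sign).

−√(3/5) ≈ -0.774597

√[4·1!1!2!/5! · 1!1!3!0!3!0!] = √(12/5)
  +(−1)^1/∏(1,0,0,2,1,0)! = -1/2  (running -1/2)
⟨..|..⟩ = √(12/5)·(-1/2) = -0.774597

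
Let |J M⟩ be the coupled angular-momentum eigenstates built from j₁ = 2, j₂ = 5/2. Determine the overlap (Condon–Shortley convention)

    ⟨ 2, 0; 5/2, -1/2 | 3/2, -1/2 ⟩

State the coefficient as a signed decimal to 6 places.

√[4·3!1!2!/7! · 2!2!2!3!1!2!] = √(32/35)
  +(−1)^1/∏(1,2,1,1,0,1)! = -1/2  (running -1/2)
  +(−1)^2/∏(2,1,0,0,1,2)! = 1/4  (running -1/4)
⟨..|..⟩ = √(32/35)·(-1/4) = -0.239046

-0.239046  (= −√(2/35))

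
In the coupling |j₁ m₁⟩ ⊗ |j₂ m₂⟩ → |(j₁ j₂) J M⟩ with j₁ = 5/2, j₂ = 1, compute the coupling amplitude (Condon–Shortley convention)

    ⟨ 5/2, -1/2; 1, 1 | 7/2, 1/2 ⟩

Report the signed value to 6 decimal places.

+√(2/7) = +0.534522

triangle: 0!·5!·2!/8! = 240/40320
(j±m)!: 2!·3!·2!·0!·4!·3! = 3456
prefactor² = (2J+1)·Δ·N² = 1152/7
  k=0: +1/(0!·0!·3!·2!·2!·0!) = 1/24
Σ = 1/24  ⇒  CG² = 1152/7·1/24² = 2/7
CG = +√(2/7) = +0.534522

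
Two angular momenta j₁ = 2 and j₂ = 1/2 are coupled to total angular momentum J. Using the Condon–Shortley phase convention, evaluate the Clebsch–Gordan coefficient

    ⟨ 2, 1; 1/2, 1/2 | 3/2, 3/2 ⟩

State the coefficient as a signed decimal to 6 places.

triangle: 1!×3!×0!/5! = 6/120
(j±m)!: 3!×1!×1!×0!×3!×0! = 36
prefactor² = (2J+1)×Δ×N² = 36/5
  k=1: −1/(1!×0!×0!×0!×3!×0!) = -1/6
Σ = -1/6  ⇒  CG² = 36/5×(-1/6)² = 1/5
CG = −√(1/5) = -0.447214

−√(1/5) = -0.447214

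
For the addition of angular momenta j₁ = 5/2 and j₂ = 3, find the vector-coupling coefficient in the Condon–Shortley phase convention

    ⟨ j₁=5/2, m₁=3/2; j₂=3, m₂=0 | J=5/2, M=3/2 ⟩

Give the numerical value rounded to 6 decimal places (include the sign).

-0.483046  (= −√(7/30))

triangle: 3!*2!*3!/9! = 72/362880
(j±m)!: 4!*1!*3!*3!*4!*1! = 20736
prefactor² = (2J+1)*Δ*N² = 864/35
  k=0: +1/(0!*3!*1!*3!*1!*0!) = 1/36
  k=1: −1/(1!*2!*0!*2!*2!*1!) = -1/8
Σ = -7/72  ⇒  CG² = 864/35*(-7/72)² = 7/30
CG = −√(7/30) = -0.483046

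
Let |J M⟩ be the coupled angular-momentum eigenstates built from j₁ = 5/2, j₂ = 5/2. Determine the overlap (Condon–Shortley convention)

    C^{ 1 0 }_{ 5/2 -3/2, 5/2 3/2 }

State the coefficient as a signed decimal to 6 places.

triangle: 4!·1!·1!/7! = 24/5040
(j±m)!: 1!·4!·4!·1!·1!·1! = 576
prefactor² = (2J+1)·Δ·N² = 288/35
  k=3: −1/(3!·1!·1!·1!·0!·0!) = -1/6
  k=4: +1/(4!·0!·0!·0!·1!·1!) = 1/24
Σ = -1/8  ⇒  CG² = 288/35·(-1/8)² = 9/70
CG = −√(9/70) = -0.358569

−√(9/70) = -0.358569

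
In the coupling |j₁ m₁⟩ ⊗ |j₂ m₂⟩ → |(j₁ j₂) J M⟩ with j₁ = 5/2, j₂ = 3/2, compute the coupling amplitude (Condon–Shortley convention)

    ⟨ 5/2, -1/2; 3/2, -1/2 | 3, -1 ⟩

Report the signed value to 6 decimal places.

+√(1/60) = +0.129099

triangle: 1!·4!·2!/8! = 48/40320
(j±m)!: 2!·3!·1!·2!·2!·4! = 1152
prefactor² = (2J+1)·Δ·N² = 48/5
  k=0: +1/(0!·1!·3!·1!·1!·1!) = 1/6
  k=1: −1/(1!·0!·2!·0!·2!·2!) = -1/8
Σ = 1/24  ⇒  CG² = 48/5·1/24² = 1/60
CG = +√(1/60) = +0.129099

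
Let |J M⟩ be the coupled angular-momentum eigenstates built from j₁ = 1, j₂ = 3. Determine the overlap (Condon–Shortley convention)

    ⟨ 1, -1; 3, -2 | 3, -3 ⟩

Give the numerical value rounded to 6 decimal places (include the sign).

j₁+j₂−J=1  J+j₁−j₂=1  J−j₁+j₂=5  j₁+j₂+J+1=8
(j₁±m₁, j₂±m₂, J±M) = (0,2,1,5,0,6)
P² = 3600
sum k=1..1:
  [1] −1/120 = -1/120
S = -1/120
C² = P²·S² = 1/4 ; C = -0.500000

−√(1/4) ≈ -0.500000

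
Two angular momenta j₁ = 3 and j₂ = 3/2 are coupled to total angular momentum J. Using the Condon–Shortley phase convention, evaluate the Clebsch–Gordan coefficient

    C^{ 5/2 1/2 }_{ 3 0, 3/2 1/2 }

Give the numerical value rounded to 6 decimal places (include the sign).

−√(6/35) ≈ -0.414039

triangle: 2!×4!×1!/8! = 48/40320
(j±m)!: 3!×3!×2!×1!×3!×2! = 864
prefactor² = (2J+1)×Δ×N² = 216/35
  k=1: −1/(1!×1!×2!×1!×2!×0!) = -1/4
  k=2: +1/(2!×0!×1!×0!×3!×1!) = 1/12
Σ = -1/6  ⇒  CG² = 216/35×(-1/6)² = 6/35
CG = −√(6/35) = -0.414039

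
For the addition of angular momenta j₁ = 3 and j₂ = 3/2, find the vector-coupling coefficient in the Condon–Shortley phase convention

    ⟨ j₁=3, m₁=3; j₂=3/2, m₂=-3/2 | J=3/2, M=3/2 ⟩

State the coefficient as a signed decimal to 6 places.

+0.755929

√[4·3!3!0!/7! · 6!0!0!3!3!0!] = √(5184/7)
  +(−1)^0/∏(0,3,0,0,3,0)! = 1/36  (running 1/36)
⟨..|..⟩ = √(5184/7)·(1/36) = +0.755929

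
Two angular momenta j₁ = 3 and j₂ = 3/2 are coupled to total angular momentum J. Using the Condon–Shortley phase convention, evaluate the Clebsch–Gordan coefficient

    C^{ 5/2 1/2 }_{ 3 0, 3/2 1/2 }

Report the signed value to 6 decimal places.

√[6·2!4!1!/8! · 3!3!2!1!3!2!] = √(216/35)
  +(−1)^1/∏(1,1,2,1,2,0)! = -1/4  (running -1/4)
  +(−1)^2/∏(2,0,1,0,3,1)! = 1/12  (running -1/6)
⟨..|..⟩ = √(216/35)·(-1/6) = -0.414039

-0.414039  (= −√(6/35))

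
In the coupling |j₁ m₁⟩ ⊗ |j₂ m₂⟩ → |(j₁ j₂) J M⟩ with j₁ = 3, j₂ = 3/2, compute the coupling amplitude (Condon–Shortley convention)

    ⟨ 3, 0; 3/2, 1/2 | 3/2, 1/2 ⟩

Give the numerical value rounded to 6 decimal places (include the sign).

√[4·3!3!0!/7! · 3!3!2!1!2!1!] = √(144/35)
  +(−1)^2/∏(2,1,1,0,2,0)! = 1/4  (running 1/4)
⟨..|..⟩ = √(144/35)·(1/4) = +0.507093

+0.507093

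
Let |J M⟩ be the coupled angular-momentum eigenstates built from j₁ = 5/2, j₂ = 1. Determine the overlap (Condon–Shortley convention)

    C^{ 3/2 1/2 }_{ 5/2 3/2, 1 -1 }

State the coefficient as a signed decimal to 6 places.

+0.632456  (= +√(2/5))

triangle: 2!×3!×0!/6! = 12/720
(j±m)!: 4!×1!×0!×2!×2!×1! = 96
prefactor² = (2J+1)×Δ×N² = 32/5
  k=0: +1/(0!×2!×1!×0!×2!×0!) = 1/4
Σ = 1/4  ⇒  CG² = 32/5×1/4² = 2/5
CG = +√(2/5) = +0.632456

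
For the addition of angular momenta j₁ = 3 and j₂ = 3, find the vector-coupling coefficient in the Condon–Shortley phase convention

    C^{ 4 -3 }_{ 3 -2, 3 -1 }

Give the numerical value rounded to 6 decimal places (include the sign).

−√(1/11) = -0.301511

√[9·2!4!4!/11! · 1!5!2!4!1!7!] = √(82944/11)
  +(−1)^1/∏(1,1,4,1,0,3)! = -1/144  (running -1/144)
  +(−1)^2/∏(2,0,3,0,1,4)! = 1/288  (running -1/288)
⟨..|..⟩ = √(82944/11)·(-1/288) = -0.301511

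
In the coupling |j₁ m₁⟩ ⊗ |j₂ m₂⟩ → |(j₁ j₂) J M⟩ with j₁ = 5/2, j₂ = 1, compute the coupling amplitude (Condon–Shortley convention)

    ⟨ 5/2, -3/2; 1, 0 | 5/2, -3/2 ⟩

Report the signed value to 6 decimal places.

j₁+j₂−J=1  J+j₁−j₂=4  J−j₁+j₂=1  j₁+j₂+J+1=7
(j₁±m₁, j₂±m₂, J±M) = (1,4,1,1,1,4)
P² = 576/35
sum k=0..1:
  [0] +1/24 = 1/24
  [1] −1/6 = -1/6
S = -1/8
C² = P²·S² = 9/35 ; C = -0.507093

−√(9/35) = -0.507093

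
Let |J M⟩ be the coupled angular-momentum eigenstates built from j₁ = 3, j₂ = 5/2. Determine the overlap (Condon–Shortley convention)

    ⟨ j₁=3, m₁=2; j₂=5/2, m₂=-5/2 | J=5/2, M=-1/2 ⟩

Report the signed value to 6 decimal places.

triangle: 3!×3!×2!/9! = 72/362880
(j±m)!: 5!×1!×0!×5!×2!×3! = 172800
prefactor² = (2J+1)×Δ×N² = 1440/7
  k=0: +1/(0!×3!×1!×0!×2!×2!) = 1/24
Σ = 1/24  ⇒  CG² = 1440/7×1/24² = 5/14
CG = +√(5/14) = +0.597614

+0.597614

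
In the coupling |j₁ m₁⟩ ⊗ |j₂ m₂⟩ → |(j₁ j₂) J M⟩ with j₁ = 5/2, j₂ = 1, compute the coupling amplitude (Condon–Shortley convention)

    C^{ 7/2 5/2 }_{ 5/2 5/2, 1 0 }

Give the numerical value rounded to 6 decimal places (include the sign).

+0.534522

√[8·0!5!2!/8! · 5!0!1!1!6!1!] = √(28800/7)
  +(−1)^0/∏(0,0,0,1,5,1)! = 1/120  (running 1/120)
⟨..|..⟩ = √(28800/7)·(1/120) = +0.534522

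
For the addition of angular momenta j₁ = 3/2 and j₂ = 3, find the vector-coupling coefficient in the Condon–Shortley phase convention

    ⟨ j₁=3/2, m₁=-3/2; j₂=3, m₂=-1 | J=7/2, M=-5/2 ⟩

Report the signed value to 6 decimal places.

−√(10/21) ≈ -0.690066

√[8·1!2!5!/9! · 0!3!2!4!1!6!] = √(7680/7)
  +(−1)^1/∏(1,0,2,1,0,4)! = -1/48  (running -1/48)
⟨..|..⟩ = √(7680/7)·(-1/48) = -0.690066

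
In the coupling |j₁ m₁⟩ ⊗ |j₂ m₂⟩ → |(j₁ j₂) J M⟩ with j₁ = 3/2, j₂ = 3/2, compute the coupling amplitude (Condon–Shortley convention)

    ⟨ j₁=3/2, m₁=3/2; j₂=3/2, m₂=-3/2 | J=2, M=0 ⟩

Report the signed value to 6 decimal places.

√[5·1!2!2!/6! · 3!0!0!3!2!2!] = √(4)
  +(−1)^0/∏(0,1,0,0,2,2)! = 1/4  (running 1/4)
⟨..|..⟩ = √(4)·(1/4) = +0.500000

+0.500000  (= +√(1/4))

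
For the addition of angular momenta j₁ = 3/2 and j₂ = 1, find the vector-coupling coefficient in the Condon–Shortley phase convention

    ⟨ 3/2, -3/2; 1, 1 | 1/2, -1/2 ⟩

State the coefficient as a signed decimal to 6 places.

triangle: 2!·1!·0!/4! = 2/24
(j±m)!: 0!·3!·2!·0!·0!·1! = 12
prefactor² = (2J+1)·Δ·N² = 2
  k=2: +1/(2!·0!·1!·0!·0!·0!) = 1/2
Σ = 1/2  ⇒  CG² = 2·1/2² = 1/2
CG = +√(1/2) = +0.707107

+√(1/2) ≈ +0.707107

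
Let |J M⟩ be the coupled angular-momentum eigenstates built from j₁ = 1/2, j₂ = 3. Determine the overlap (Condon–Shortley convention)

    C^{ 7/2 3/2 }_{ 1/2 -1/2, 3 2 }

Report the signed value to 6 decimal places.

triangle: 0!·1!·6!/8! = 720/40320
(j±m)!: 0!·1!·5!·1!·5!·2! = 28800
prefactor² = (2J+1)·Δ·N² = 28800/7
  k=0: +1/(0!·0!·1!·5!·0!·1!) = 1/120
Σ = 1/120  ⇒  CG² = 28800/7·1/120² = 2/7
CG = +√(2/7) = +0.534522

+0.534522  (= +√(2/7))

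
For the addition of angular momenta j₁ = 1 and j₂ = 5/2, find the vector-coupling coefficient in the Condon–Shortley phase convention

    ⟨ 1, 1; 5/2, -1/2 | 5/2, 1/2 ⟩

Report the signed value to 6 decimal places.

√[6·1!1!4!/7! · 2!0!2!3!3!2!] = √(288/35)
  +(−1)^0/∏(0,1,0,2,1,2)! = 1/4  (running 1/4)
⟨..|..⟩ = √(288/35)·(1/4) = +0.717137

+0.717137  (= +√(18/35))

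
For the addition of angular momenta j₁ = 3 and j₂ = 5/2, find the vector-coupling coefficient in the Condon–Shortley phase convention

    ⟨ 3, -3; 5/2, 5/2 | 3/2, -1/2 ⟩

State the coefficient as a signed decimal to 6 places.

+√(5/14) = +0.597614

triangle: 4!·2!·1!/8! = 48/40320
(j±m)!: 0!·6!·5!·0!·1!·2! = 172800
prefactor² = (2J+1)·Δ·N² = 5760/7
  k=4: +1/(4!·0!·2!·1!·0!·0!) = 1/48
Σ = 1/48  ⇒  CG² = 5760/7·1/48² = 5/14
CG = +√(5/14) = +0.597614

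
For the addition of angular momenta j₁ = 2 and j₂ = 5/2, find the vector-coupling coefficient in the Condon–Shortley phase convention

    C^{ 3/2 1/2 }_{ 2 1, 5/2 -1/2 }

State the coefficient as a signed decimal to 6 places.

−√(5/21) = -0.487950

triangle: 3!×1!×2!/7! = 12/5040
(j±m)!: 3!×1!×2!×3!×2!×1! = 144
prefactor² = (2J+1)×Δ×N² = 48/35
  k=0: +1/(0!×3!×1!×2!×0!×0!) = 1/12
  k=1: −1/(1!×2!×0!×1!×1!×1!) = -1/2
Σ = -5/12  ⇒  CG² = 48/35×(-5/12)² = 5/21
CG = −√(5/21) = -0.487950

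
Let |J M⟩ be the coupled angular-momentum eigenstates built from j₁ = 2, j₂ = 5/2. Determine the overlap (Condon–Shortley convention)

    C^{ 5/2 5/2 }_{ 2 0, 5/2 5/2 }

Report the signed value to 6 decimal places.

√[6·2!2!3!/8! · 2!2!5!0!5!0!] = √(1440/7)
  +(−1)^2/∏(2,0,0,3,2,0)! = 1/24  (running 1/24)
⟨..|..⟩ = √(1440/7)·(1/24) = +0.597614

+√(5/14) = +0.597614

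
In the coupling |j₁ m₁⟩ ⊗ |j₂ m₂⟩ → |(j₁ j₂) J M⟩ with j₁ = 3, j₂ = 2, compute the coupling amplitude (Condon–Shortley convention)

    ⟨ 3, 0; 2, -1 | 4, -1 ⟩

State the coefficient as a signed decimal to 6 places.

√[9·1!5!3!/10! · 3!3!1!3!3!5!] = √(1944/7)
  +(−1)^0/∏(0,1,3,1,2,2)! = 1/24  (running 1/24)
  +(−1)^1/∏(1,0,2,0,3,3)! = -1/72  (running 1/36)
⟨..|..⟩ = √(1944/7)·(1/36) = +0.462910

+√(3/14) = +0.462910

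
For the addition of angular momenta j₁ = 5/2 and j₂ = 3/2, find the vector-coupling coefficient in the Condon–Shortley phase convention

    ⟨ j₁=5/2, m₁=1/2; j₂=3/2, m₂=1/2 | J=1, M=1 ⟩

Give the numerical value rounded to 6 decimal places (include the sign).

+0.387298  (= +√(3/20))

j₁+j₂−J=3  J+j₁−j₂=2  J−j₁+j₂=0  j₁+j₂+J+1=6
(j₁±m₁, j₂±m₂, J±M) = (3,2,2,1,2,0)
P² = 12/5
sum k=2..2:
  [2] +1/4 = 1/4
S = 1/4
C² = P²·S² = 3/20 ; C = +0.387298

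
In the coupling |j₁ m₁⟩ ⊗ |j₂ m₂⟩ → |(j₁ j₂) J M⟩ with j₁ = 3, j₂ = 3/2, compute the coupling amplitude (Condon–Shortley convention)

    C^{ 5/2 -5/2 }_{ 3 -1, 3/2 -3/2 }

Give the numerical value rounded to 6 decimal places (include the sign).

+0.327327

triangle: 2!·4!·1!/8! = 48/40320
(j±m)!: 2!·4!·0!·3!·0!·5! = 34560
prefactor² = (2J+1)·Δ·N² = 1728/7
  k=0: +1/(0!·2!·4!·0!·0!·1!) = 1/48
Σ = 1/48  ⇒  CG² = 1728/7·1/48² = 3/28
CG = +√(3/28) = +0.327327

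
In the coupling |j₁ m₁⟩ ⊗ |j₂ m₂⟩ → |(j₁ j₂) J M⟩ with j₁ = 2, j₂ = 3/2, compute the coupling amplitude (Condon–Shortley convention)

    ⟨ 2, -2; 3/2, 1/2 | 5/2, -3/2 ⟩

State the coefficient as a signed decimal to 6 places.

√[6·1!3!2!/7! · 0!4!2!1!1!4!] = √(576/35)
  +(−1)^1/∏(1,0,3,1,0,1)! = -1/6  (running -1/6)
⟨..|..⟩ = √(576/35)·(-1/6) = -0.676123

-0.676123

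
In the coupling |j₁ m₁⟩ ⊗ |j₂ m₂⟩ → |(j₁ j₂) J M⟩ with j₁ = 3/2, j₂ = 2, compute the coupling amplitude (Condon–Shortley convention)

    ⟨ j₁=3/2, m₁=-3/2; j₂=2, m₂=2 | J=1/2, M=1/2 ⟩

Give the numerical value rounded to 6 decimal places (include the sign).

−√(2/5) = -0.632456

j₁+j₂−J=3  J+j₁−j₂=0  J−j₁+j₂=1  j₁+j₂+J+1=5
(j₁±m₁, j₂±m₂, J±M) = (0,3,4,0,1,0)
P² = 72/5
sum k=3..3:
  [3] −1/6 = -1/6
S = -1/6
C² = P²·S² = 2/5 ; C = -0.632456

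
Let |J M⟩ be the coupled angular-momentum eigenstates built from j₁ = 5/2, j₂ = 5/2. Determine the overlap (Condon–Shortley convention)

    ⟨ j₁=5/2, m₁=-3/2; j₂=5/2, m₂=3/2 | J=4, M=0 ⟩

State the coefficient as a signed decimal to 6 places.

-0.566947  (= −√(9/28))

j₁+j₂−J=1  J+j₁−j₂=4  J−j₁+j₂=4  j₁+j₂+J+1=10
(j₁±m₁, j₂±m₂, J±M) = (1,4,4,1,4,4)
P² = 82944/175
sum k=0..1:
  [0] +1/576 = 1/576
  [1] −1/36 = -1/36
S = -5/192
C² = P²·S² = 9/28 ; C = -0.566947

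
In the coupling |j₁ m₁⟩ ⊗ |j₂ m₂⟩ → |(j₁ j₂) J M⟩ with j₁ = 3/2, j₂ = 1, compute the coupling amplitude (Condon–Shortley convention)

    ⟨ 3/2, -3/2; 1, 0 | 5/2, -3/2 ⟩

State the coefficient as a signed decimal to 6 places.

triangle: 0!·3!·2!/6! = 12/720
(j±m)!: 0!·3!·1!·1!·1!·4! = 144
prefactor² = (2J+1)·Δ·N² = 72/5
  k=0: +1/(0!·0!·3!·1!·0!·1!) = 1/6
Σ = 1/6  ⇒  CG² = 72/5·1/6² = 2/5
CG = +√(2/5) = +0.632456

+0.632456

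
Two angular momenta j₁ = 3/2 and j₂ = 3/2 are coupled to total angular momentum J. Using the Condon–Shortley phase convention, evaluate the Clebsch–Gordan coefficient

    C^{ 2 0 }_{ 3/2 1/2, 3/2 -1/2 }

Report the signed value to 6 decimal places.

j₁+j₂−J=1  J+j₁−j₂=2  J−j₁+j₂=2  j₁+j₂+J+1=6
(j₁±m₁, j₂±m₂, J±M) = (2,1,1,2,2,2)
P² = 4/9
sum k=0..1:
  [0] +1/1 = 1
  [1] −1/4 = -1/4
S = 3/4
C² = P²·S² = 1/4 ; C = +0.500000

+0.500000  (= +√(1/4))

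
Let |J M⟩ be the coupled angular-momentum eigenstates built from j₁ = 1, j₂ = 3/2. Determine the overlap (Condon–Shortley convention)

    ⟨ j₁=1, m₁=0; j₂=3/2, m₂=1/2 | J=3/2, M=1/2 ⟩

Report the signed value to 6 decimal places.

triangle: 1!×1!×2!/5! = 2/120
(j±m)!: 1!×1!×2!×1!×2!×1! = 4
prefactor² = (2J+1)×Δ×N² = 4/15
  k=0: +1/(0!×1!×1!×2!×0!×0!) = 1/2
  k=1: −1/(1!×0!×0!×1!×1!×1!) = -1
Σ = -1/2  ⇒  CG² = 4/15×(-1/2)² = 1/15
CG = −√(1/15) = -0.258199

−√(1/15) ≈ -0.258199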